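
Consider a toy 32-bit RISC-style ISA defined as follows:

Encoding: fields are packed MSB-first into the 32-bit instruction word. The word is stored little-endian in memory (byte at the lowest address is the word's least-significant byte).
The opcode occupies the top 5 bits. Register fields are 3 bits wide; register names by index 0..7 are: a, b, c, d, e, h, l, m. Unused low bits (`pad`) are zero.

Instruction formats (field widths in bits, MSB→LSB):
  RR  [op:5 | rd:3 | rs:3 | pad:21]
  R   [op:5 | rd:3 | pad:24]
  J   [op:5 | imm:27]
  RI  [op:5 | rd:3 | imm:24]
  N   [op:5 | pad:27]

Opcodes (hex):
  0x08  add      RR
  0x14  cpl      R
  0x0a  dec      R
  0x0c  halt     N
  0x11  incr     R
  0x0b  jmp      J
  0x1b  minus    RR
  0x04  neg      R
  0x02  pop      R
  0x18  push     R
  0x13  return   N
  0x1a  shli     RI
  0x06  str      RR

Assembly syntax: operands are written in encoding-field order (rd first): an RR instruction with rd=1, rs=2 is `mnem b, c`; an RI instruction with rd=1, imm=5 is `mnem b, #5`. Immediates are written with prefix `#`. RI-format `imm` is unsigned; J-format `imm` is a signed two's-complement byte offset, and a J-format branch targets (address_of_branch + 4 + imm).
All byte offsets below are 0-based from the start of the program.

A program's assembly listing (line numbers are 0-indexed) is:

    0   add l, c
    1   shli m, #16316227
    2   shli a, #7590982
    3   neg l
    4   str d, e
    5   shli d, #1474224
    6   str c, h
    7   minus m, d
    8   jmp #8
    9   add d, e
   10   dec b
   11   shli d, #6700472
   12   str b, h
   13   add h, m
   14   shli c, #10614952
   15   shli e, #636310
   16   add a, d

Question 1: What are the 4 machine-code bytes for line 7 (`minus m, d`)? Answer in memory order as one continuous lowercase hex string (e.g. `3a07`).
000060df

line 7 (minus): pack op=0x1b:5|rd=7:3|rs=3:3|pad=0:21 = 0xdf600000; little→ 00 00 60 df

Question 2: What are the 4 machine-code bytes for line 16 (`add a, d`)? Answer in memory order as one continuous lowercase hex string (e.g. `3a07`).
00006040

L16: add op=0x8:5|rd=0:3|rs=3:3|pad=0:21 ⇒ 0x40600000 ⇒ little 00 00 60 40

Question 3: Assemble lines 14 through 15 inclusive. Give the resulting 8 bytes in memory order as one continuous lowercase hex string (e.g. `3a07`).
a8f8a1d296b509d4

line 14 (shli): pack op=0x1a:5|rd=2:3|imm=10614952:24 = 0xd2a1f8a8; little→ a8 f8 a1 d2
line 15 (shli): pack op=0x1a:5|rd=4:3|imm=636310:24 = 0xd409b596; little→ 96 b5 09 d4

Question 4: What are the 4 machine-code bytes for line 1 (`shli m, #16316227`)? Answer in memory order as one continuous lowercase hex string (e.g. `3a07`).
43f7f8d7

line 1 (shli): pack op=0x1a:5|rd=7:3|imm=16316227:24 = 0xd7f8f743; little→ 43 f7 f8 d7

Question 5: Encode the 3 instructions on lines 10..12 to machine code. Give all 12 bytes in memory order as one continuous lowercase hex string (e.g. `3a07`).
00000051b83d66d30000a031

line 10 (dec): pack op=0xa:5|rd=1:3|pad=0:24 = 0x51000000; little→ 00 00 00 51
line 11 (shli): pack op=0x1a:5|rd=3:3|imm=6700472:24 = 0xd3663db8; little→ b8 3d 66 d3
line 12 (str): pack op=0x6:5|rd=1:3|rs=5:3|pad=0:21 = 0x31a00000; little→ 00 00 a0 31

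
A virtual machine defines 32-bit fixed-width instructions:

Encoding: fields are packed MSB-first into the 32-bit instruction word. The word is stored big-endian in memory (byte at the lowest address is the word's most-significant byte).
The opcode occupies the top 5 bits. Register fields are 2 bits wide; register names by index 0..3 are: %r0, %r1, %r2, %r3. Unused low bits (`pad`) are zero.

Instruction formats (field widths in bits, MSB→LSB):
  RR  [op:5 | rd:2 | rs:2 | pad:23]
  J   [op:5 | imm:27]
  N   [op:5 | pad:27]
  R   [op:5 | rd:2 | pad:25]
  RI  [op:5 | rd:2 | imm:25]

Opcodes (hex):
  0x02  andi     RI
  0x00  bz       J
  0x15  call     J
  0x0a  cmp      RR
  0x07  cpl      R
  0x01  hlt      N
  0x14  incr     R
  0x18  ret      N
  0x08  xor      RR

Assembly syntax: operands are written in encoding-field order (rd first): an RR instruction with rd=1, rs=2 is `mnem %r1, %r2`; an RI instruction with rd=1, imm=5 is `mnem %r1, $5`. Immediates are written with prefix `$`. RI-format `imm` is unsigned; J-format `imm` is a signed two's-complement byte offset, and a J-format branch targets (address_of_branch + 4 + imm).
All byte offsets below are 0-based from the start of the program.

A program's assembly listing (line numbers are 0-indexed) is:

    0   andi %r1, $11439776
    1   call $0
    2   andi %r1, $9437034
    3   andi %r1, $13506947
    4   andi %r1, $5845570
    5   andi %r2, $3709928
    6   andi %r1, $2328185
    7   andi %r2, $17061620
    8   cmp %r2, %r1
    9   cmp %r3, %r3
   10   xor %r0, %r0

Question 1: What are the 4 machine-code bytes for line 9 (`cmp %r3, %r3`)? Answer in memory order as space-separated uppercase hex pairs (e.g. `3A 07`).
9. cmp fields op=0xa:5|rd=3:2|rs=3:2|pad=0:23 → word 57800000h → 57 80 00 00

57 80 00 00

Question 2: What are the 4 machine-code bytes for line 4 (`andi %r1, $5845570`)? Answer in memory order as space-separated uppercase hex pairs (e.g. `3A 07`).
12 59 32 42

4. andi fields op=0x2:5|rd=1:2|imm=5845570:25 → word 12593242h → 12 59 32 42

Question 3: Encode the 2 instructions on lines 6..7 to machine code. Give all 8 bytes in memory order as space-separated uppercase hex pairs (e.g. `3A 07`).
6. andi fields op=0x2:5|rd=1:2|imm=2328185:25 → word 12238679h → 12 23 86 79
7. andi fields op=0x2:5|rd=2:2|imm=17061620:25 → word 150456f4h → 15 04 56 f4

12 23 86 79 15 04 56 F4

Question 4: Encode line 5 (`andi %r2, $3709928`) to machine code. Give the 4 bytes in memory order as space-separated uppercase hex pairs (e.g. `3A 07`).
14 38 9B E8

5. andi fields op=0x2:5|rd=2:2|imm=3709928:25 → word 14389be8h → 14 38 9b e8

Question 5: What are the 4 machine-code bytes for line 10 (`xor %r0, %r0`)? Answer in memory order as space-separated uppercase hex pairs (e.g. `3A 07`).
line 10 (xor): pack op=0x8:5|rd=0:2|rs=0:2|pad=0:23 = 0x40000000; big→ 40 00 00 00

40 00 00 00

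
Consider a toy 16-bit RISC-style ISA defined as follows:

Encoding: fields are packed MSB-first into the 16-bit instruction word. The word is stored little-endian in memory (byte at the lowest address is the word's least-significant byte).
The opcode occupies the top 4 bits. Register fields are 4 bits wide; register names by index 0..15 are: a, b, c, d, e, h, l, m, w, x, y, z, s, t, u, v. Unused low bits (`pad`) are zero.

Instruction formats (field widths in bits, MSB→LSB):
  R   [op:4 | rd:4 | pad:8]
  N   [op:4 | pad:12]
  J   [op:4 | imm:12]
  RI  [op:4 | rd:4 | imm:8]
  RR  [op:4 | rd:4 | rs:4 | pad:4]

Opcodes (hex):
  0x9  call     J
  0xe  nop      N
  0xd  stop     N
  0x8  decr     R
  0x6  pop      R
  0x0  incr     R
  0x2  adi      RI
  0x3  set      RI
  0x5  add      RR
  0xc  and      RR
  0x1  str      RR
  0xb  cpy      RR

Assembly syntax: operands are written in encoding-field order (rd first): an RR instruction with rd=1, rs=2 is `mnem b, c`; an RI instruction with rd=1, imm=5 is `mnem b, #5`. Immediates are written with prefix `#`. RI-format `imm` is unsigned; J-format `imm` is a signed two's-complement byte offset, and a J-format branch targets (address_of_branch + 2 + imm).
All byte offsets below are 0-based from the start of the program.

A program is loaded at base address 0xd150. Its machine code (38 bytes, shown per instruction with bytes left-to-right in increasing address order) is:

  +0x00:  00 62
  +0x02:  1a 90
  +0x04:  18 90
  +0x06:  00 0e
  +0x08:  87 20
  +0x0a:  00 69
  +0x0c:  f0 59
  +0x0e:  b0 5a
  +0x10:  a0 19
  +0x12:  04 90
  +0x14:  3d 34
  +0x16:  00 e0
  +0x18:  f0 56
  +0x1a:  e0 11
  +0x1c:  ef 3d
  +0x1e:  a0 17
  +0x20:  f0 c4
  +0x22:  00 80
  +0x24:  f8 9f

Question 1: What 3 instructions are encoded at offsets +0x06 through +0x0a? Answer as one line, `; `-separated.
@+06  little-endian(00 0e) = 0x0e00
  op=0x0e00>>12=0x0 ⇒ incr (R)
  [11:8] rd=14 = u
@+08  little-endian(87 20) = 0x2087
  op=0x2087>>12=0x2 ⇒ adi (RI)
  [11:8] rd=0 = a
  [7:0] imm=135 = #135
@+0a  little-endian(00 69) = 0x6900
  op=0x6900>>12=0x6 ⇒ pop (R)
  [11:8] rd=9 = x

incr u; adi a, #135; pop x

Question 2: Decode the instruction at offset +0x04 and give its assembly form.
call #24

[04] 18 90 → 0x9018
  top 4b → 0x9 → call [J]
  [11:0] imm=24 = #24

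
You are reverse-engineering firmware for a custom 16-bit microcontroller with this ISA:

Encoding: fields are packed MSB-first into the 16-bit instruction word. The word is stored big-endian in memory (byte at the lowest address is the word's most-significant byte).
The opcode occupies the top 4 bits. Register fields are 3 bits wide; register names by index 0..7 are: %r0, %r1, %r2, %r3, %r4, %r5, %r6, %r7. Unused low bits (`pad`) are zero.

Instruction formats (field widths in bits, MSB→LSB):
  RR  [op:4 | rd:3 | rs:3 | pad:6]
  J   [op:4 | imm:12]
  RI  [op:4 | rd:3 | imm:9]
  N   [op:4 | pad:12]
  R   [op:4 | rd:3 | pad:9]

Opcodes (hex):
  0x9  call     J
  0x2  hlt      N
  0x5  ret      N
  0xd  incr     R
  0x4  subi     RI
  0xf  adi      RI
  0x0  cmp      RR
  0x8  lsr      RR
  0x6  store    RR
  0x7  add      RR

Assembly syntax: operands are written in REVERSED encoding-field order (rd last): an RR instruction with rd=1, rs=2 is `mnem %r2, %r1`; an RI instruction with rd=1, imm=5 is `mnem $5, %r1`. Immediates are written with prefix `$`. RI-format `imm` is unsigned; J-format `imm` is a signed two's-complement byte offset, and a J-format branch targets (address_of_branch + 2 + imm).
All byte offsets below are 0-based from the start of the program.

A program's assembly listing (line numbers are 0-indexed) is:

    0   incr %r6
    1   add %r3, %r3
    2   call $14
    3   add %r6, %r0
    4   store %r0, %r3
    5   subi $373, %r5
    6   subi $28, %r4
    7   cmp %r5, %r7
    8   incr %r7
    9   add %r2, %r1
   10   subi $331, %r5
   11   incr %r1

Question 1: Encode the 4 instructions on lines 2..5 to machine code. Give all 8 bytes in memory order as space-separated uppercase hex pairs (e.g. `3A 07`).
line 2 (call): pack op=0x9:4|imm=14:12 = 0x900e; big→ 90 0e
line 3 (add): pack op=0x7:4|rd=0:3|rs=6:3|pad=0:6 = 0x7180; big→ 71 80
line 4 (store): pack op=0x6:4|rd=3:3|rs=0:3|pad=0:6 = 0x6600; big→ 66 00
line 5 (subi): pack op=0x4:4|rd=5:3|imm=373:9 = 0x4b75; big→ 4b 75

90 0E 71 80 66 00 4B 75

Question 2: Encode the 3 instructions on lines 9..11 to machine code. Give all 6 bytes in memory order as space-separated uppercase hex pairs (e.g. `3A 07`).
72 80 4B 4B D2 00

9. add fields op=0x7:4|rd=1:3|rs=2:3|pad=0:6 → word 7280h → 72 80
10. subi fields op=0x4:4|rd=5:3|imm=331:9 → word 4b4bh → 4b 4b
11. incr fields op=0xd:4|rd=1:3|pad=0:9 → word d200h → d2 00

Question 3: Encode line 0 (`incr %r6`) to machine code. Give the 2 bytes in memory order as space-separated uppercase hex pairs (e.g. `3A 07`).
DC 00

0. incr fields op=0xd:4|rd=6:3|pad=0:9 → word dc00h → dc 00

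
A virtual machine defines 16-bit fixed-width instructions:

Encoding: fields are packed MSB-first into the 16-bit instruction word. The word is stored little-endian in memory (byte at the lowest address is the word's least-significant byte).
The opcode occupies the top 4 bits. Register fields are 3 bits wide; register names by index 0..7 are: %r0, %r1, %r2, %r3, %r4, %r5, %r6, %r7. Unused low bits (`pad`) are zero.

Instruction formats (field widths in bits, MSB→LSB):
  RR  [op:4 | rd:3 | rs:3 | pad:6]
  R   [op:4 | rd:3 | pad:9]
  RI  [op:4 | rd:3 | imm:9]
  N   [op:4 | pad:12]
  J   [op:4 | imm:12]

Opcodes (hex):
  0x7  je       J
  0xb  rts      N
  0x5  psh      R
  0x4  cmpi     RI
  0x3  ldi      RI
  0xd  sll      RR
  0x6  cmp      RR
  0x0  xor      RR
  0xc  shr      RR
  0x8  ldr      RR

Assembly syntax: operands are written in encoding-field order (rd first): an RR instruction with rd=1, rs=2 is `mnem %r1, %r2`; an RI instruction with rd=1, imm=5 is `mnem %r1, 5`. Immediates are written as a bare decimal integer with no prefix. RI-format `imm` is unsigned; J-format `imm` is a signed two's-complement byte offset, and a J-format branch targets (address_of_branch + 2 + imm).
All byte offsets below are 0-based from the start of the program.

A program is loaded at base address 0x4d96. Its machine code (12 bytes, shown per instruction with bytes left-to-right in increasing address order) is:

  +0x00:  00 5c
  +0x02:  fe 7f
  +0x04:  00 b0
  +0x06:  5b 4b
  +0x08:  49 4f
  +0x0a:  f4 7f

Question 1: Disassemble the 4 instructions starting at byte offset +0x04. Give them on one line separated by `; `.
off 0x04: read 00 b0 as little → 0xb000
  op=0xb000>>12=0xb ⇒ rts (N)
off 0x06: read 5b 4b as little → 0x4b5b
  op=0x4b5b>>12=0x4 ⇒ cmpi (RI)
  rd: (w>>9)&0x7=0x5 → %r5
  imm: (w>>0)&0x1ff=0x15b → 347
off 0x08: read 49 4f as little → 0x4f49
  op=0x4f49>>12=0x4 ⇒ cmpi (RI)
  rd: (w>>9)&0x7=0x7 → %r7
  imm: (w>>0)&0x1ff=0x149 → 329
off 0x0a: read f4 7f as little → 0x7ff4
  op=0x7ff4>>12=0x7 ⇒ je (J)
  imm: (w>>0)&0xfff=0xff4 (s12→-12) → -12

rts; cmpi %r5, 347; cmpi %r7, 329; je -12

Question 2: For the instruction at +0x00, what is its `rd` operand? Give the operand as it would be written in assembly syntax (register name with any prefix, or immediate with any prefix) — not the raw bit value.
off 0x00: read 00 5c as little → 0x5c00
  op=0x5c00>>12=0x5 ⇒ psh (R)
  [11:9] rd=6 = %r6

%r6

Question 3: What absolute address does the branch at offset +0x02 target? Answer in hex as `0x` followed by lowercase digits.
off 0x02: read fe 7f as little → 0x7ffe
  top 4b → 0x7 → je [J]
  [11:0] imm=4094 (s12→-2) = -2
  target = base 0x4d96 + off 0x02 + 2 + imm -2 = 0x4d98

0x4d98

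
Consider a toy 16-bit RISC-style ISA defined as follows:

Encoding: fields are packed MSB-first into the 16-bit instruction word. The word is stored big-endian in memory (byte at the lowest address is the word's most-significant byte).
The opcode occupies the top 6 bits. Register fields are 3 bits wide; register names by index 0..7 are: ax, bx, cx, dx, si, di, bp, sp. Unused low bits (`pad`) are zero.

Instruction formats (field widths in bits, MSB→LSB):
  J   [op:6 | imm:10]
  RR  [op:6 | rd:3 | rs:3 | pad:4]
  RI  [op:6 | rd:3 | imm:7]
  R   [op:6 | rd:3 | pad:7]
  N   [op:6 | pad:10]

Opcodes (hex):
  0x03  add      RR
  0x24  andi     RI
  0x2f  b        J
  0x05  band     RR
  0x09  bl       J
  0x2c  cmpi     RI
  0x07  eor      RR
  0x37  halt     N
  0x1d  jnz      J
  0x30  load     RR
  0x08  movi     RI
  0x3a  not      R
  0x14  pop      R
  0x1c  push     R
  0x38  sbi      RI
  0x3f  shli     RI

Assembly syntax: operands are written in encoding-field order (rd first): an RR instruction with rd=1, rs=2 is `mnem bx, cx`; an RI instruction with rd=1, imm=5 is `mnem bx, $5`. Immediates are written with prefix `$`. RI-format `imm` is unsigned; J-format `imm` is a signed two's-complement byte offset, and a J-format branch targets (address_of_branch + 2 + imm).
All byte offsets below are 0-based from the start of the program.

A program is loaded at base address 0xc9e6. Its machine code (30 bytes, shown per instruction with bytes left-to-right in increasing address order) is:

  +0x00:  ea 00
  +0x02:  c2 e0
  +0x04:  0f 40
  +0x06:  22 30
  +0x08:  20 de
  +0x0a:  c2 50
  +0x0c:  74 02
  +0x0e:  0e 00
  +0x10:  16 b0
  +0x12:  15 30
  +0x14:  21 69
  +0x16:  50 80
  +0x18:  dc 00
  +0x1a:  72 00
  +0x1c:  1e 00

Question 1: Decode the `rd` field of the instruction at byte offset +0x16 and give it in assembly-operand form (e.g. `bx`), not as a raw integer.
[16] 50 80 → 0x5080
  top 6b → 0x14 → pop [R]
  rd@[9:7]=0x1 ⇒ bx

bx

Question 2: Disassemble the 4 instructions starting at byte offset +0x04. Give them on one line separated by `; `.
add bp, si; movi si, $48; movi bx, $94; load si, di

[04] 0f 40 → 0x0f40
  op=0x0f40>>10=0x3 ⇒ add (RR)
  rd@[9:7]=0x6 ⇒ bp
  rs@[6:4]=0x4 ⇒ si
[06] 22 30 → 0x2230
  op=0x2230>>10=0x8 ⇒ movi (RI)
  rd@[9:7]=0x4 ⇒ si
  imm@[6:0]=0x30 ⇒ $48
[08] 20 de → 0x20de
  op=0x20de>>10=0x8 ⇒ movi (RI)
  rd@[9:7]=0x1 ⇒ bx
  imm@[6:0]=0x5e ⇒ $94
[0a] c2 50 → 0xc250
  op=0xc250>>10=0x30 ⇒ load (RR)
  rd@[9:7]=0x4 ⇒ si
  rs@[6:4]=0x5 ⇒ di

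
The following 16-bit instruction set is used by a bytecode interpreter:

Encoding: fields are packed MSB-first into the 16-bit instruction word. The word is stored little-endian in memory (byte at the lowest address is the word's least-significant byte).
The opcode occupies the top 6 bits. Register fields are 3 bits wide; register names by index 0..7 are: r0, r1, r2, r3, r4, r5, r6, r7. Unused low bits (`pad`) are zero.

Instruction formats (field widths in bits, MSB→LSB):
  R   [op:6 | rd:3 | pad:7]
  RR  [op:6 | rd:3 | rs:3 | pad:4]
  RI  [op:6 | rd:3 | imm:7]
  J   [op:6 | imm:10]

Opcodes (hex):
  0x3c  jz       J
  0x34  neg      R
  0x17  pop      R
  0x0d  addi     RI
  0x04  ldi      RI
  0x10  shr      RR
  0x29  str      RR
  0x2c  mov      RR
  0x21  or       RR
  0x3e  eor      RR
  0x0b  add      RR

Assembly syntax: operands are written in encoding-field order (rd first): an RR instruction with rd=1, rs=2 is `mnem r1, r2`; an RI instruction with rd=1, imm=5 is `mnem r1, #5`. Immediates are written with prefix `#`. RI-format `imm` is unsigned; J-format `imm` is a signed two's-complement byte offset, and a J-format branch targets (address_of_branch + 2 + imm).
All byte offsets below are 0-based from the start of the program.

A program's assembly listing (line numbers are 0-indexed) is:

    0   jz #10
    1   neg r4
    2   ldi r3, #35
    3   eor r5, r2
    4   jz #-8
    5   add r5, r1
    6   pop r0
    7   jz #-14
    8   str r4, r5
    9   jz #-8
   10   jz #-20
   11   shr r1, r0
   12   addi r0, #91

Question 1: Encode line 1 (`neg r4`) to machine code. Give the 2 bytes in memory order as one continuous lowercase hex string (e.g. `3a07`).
00d2

L1: neg op=0x34:6|rd=4:3|pad=0:7 ⇒ 0xd200 ⇒ little 00 d2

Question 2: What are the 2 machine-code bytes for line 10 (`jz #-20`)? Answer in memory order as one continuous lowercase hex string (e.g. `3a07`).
L10: jz op=0x3c:6|imm=-20:10 ⇒ 0xf3ec ⇒ little ec f3

ecf3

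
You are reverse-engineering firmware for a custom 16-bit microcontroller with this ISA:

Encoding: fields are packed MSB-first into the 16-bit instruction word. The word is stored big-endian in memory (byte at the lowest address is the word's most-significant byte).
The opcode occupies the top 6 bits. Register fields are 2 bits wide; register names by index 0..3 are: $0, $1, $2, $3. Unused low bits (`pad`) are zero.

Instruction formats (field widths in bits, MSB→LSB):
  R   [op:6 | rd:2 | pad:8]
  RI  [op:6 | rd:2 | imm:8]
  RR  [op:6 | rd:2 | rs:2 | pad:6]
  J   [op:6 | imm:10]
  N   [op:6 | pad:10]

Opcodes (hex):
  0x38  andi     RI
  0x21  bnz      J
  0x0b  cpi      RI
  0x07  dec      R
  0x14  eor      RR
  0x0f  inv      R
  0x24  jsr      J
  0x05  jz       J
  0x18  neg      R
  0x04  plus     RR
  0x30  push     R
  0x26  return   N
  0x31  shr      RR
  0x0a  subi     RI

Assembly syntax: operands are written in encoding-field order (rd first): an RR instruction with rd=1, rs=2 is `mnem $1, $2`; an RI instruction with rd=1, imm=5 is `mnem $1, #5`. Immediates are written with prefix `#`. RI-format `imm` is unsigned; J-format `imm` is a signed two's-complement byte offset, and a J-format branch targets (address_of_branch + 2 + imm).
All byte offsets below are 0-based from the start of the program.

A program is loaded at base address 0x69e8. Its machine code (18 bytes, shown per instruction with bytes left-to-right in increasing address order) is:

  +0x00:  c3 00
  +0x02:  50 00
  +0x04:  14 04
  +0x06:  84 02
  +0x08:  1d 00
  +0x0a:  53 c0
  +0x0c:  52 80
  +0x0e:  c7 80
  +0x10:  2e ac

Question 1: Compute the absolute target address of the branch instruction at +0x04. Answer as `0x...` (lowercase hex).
[04] 14 04 → 0x1404
  opcode bits[15:10]=0x5: jz/J
  imm@[9:0]=0x4 ⇒ #4
  target = base 0x69e8 + off 0x04 + 2 + imm 4 = 0x69f2

0x69f2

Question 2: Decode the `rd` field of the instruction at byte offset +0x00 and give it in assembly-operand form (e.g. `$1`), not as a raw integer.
+0x00: c3 00 ⇒ word 0xc300 (big)
  opcode bits[15:10]=0x30: push/R
  rd@[9:8]=0x3 ⇒ $3

$3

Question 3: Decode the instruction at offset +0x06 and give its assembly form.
bnz #2

[06] 84 02 → 0x8402
  op=0x8402>>10=0x21 ⇒ bnz (J)
  imm@[9:0]=0x2 ⇒ #2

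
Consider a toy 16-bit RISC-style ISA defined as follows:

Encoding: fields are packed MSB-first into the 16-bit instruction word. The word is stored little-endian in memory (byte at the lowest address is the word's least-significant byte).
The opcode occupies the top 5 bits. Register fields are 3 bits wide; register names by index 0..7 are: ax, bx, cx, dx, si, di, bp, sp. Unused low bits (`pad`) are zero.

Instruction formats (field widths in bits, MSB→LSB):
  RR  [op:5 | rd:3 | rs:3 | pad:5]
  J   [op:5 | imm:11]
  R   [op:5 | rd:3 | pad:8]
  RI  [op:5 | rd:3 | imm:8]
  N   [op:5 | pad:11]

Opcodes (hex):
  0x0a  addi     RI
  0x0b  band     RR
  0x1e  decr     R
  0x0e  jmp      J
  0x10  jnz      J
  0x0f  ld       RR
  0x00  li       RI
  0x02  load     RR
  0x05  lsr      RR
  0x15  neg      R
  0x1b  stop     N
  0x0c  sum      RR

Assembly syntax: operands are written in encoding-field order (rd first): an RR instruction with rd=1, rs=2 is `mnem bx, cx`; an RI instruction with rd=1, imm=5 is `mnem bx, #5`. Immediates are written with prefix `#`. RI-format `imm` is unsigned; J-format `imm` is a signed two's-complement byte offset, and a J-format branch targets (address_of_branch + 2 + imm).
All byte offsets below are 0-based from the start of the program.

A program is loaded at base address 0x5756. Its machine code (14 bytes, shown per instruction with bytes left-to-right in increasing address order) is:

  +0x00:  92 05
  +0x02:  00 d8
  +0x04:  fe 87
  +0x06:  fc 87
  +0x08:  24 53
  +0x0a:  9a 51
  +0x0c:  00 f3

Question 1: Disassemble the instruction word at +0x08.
addi dx, #36

@+08  little-endian(24 53) = 0x5324
  op=0x5324>>11=0xa ⇒ addi (RI)
  rd: (w>>8)&0x7=0x3 → dx
  imm: (w>>0)&0xff=0x24 → #36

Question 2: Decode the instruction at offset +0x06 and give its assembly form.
@+06  little-endian(fc 87) = 0x87fc
  top 5b → 0x10 → jnz [J]
  imm: (w>>0)&0x7ff=0x7fc (s11→-4) → #-4

jnz #-4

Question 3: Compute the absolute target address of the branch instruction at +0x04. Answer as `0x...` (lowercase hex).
0x575a

off 0x04: read fe 87 as little → 0x87fe
  opcode bits[15:11]=0x10: jnz/J
  imm: (w>>0)&0x7ff=0x7fe (s11→-2) → #-2
  target = base 0x5756 + off 0x04 + 2 + imm -2 = 0x575a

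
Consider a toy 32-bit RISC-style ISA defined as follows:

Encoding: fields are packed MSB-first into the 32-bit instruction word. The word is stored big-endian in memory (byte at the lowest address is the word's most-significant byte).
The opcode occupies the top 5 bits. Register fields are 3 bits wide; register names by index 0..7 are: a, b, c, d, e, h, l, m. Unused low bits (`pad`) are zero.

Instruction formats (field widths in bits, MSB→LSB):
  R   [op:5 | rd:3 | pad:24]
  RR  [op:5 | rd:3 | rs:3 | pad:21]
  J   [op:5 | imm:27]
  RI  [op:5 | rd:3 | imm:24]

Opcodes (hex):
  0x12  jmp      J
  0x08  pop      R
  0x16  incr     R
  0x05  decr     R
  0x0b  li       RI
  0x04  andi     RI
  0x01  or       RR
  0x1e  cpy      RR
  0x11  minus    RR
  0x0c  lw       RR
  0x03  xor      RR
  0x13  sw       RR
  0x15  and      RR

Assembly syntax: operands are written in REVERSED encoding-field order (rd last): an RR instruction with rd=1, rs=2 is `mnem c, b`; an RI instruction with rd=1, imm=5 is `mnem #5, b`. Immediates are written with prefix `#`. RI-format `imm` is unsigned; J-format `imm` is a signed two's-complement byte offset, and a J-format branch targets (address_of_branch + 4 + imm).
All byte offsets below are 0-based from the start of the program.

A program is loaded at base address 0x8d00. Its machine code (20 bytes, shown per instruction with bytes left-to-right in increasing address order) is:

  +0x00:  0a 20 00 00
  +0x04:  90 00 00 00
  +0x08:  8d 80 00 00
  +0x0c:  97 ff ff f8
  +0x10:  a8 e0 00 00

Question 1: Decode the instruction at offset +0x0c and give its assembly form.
jmp #-8

off 0x0c: read 97 ff ff f8 as big → 0x97fffff8
  top 5b → 0x12 → jmp [J]
  imm: (w>>0)&0x7ffffff=0x7fffff8 (s27→-8) → #-8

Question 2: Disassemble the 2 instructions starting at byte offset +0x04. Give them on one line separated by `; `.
jmp #0; minus e, h

@+04  big-endian(90 00 00 00) = 0x90000000
  opcode bits[31:27]=0x12: jmp/J
  imm: (w>>0)&0x7ffffff=0x0 → #0
@+08  big-endian(8d 80 00 00) = 0x8d800000
  opcode bits[31:27]=0x11: minus/RR
  rd: (w>>24)&0x7=0x5 → h
  rs: (w>>21)&0x7=0x4 → e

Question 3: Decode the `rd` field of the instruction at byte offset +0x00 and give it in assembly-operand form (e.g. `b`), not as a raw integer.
[00] 0a 20 00 00 → 0x0a200000
  opcode bits[31:27]=0x1: or/RR
  [26:24] rd=2 = c
  [23:21] rs=1 = b

c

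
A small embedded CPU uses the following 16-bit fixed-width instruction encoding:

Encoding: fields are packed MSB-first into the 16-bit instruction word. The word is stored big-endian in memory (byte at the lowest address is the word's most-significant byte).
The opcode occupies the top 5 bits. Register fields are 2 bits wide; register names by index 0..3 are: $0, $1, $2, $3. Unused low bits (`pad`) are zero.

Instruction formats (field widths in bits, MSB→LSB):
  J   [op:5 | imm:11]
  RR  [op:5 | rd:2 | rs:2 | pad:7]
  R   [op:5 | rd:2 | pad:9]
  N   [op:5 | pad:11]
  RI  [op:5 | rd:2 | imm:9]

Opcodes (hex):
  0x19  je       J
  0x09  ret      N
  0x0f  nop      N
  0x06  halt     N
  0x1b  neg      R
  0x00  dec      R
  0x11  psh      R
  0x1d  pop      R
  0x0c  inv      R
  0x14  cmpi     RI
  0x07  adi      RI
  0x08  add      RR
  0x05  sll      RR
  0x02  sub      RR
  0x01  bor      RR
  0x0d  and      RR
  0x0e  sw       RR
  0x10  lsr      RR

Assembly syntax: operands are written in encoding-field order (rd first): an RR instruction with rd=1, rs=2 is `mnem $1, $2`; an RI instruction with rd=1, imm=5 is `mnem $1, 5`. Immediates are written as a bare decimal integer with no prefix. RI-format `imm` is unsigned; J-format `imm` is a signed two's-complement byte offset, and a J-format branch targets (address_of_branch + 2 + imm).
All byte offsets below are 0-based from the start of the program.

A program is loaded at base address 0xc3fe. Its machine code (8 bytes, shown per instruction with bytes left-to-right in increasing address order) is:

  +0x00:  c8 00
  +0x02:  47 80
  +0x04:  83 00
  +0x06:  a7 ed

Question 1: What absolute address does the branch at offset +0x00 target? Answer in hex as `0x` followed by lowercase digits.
0xc400

[00] c8 00 → 0xc800
  opcode bits[15:11]=0x19: je/J
  imm@[10:0]=0x0 ⇒ 0
  target = base 0xc3fe + off 0x00 + 2 + imm 0 = 0xc400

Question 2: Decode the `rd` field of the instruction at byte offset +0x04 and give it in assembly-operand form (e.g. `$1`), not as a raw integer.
[04] 83 00 → 0x8300
  op=0x8300>>11=0x10 ⇒ lsr (RR)
  rd@[10:9]=0x1 ⇒ $1
  rs@[8:7]=0x2 ⇒ $2

$1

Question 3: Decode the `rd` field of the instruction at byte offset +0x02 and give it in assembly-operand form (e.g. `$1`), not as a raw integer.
[02] 47 80 → 0x4780
  top 5b → 0x8 → add [RR]
  [10:9] rd=3 = $3
  [8:7] rs=3 = $3

$3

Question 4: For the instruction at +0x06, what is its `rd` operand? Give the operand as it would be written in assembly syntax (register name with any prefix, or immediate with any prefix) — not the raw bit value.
[06] a7 ed → 0xa7ed
  opcode bits[15:11]=0x14: cmpi/RI
  rd@[10:9]=0x3 ⇒ $3
  imm@[8:0]=0x1ed ⇒ 493

$3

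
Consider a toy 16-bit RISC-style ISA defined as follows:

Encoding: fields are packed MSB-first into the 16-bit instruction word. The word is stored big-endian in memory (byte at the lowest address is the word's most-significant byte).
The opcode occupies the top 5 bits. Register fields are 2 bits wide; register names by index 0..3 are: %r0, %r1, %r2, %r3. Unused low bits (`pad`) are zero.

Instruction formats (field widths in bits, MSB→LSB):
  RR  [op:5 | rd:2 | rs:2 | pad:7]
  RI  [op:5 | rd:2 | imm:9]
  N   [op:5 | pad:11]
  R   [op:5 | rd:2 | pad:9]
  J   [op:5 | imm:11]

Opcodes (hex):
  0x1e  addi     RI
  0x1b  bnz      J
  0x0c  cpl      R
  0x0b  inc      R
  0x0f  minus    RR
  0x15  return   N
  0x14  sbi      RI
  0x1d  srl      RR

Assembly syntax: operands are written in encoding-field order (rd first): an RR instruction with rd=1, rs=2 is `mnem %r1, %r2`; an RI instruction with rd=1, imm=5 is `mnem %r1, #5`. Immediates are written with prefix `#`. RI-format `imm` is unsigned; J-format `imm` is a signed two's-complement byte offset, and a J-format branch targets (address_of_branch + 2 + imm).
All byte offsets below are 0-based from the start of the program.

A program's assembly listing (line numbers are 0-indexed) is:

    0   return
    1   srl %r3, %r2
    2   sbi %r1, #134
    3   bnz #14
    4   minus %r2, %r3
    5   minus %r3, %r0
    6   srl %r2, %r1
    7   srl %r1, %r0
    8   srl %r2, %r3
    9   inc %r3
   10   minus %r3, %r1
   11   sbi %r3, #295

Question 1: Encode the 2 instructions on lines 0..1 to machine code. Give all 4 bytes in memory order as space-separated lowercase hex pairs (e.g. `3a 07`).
L0: return op=0x15:5|pad=0:11 ⇒ 0xa800 ⇒ big a8 00
L1: srl op=0x1d:5|rd=3:2|rs=2:2|pad=0:7 ⇒ 0xef00 ⇒ big ef 00

a8 00 ef 00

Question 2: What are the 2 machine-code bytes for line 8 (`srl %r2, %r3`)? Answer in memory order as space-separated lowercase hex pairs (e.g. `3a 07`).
ed 80

8. srl fields op=0x1d:5|rd=2:2|rs=3:2|pad=0:7 → word ed80h → ed 80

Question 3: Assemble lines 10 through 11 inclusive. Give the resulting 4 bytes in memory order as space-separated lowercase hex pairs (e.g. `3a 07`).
10. minus fields op=0xf:5|rd=3:2|rs=1:2|pad=0:7 → word 7e80h → 7e 80
11. sbi fields op=0x14:5|rd=3:2|imm=295:9 → word a727h → a7 27

7e 80 a7 27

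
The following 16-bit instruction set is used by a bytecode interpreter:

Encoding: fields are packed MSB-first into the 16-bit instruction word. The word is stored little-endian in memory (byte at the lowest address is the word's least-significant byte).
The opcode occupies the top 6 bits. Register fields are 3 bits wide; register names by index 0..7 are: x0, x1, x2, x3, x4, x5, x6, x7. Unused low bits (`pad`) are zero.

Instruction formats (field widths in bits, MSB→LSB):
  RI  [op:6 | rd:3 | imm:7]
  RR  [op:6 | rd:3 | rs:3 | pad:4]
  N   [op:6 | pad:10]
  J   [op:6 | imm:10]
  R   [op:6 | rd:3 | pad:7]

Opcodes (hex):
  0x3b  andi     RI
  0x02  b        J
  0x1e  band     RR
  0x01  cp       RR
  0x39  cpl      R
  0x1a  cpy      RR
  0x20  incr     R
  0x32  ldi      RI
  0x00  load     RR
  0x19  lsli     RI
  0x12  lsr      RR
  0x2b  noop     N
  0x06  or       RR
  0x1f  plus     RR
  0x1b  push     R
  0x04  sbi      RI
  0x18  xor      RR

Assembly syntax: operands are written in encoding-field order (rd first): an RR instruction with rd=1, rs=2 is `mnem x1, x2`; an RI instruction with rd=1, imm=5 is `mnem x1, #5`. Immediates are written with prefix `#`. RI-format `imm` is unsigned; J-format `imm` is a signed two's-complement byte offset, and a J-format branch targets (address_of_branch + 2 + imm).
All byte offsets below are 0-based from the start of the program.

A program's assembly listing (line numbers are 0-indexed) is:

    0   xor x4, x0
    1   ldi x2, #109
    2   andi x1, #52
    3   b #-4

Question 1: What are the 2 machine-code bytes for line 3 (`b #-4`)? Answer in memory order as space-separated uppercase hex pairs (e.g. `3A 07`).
FC 0B

3. b fields op=0x2:6|imm=-4:10 → word 0bfch → fc 0b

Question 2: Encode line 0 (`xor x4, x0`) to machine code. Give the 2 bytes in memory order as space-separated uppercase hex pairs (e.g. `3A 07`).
L0: xor op=0x18:6|rd=4:3|rs=0:3|pad=0:4 ⇒ 0x6200 ⇒ little 00 62

00 62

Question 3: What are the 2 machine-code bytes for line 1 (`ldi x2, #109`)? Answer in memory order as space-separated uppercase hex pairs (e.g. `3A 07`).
6D C9

1. ldi fields op=0x32:6|rd=2:3|imm=109:7 → word c96dh → 6d c9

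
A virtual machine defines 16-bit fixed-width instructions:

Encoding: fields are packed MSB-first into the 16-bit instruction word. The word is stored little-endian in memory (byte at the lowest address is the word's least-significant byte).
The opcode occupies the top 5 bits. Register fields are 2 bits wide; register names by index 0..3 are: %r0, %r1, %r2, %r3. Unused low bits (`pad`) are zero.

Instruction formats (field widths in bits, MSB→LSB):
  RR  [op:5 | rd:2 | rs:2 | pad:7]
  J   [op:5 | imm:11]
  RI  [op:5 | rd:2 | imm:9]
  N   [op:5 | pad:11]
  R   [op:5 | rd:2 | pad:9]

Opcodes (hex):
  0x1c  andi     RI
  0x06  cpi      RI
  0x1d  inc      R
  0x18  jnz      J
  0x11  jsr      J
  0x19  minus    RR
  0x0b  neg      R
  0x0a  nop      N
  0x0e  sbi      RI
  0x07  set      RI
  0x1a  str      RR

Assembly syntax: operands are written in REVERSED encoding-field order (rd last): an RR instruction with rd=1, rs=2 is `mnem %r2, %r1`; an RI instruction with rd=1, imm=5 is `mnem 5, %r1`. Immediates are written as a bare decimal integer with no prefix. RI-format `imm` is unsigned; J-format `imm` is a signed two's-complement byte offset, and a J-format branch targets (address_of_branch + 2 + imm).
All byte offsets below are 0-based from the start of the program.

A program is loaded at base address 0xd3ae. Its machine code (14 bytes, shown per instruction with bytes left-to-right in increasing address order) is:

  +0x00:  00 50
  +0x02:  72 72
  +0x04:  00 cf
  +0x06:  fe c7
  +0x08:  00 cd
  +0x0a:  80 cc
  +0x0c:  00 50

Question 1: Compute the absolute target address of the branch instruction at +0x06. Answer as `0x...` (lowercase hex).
0xd3b4

off 0x06: read fe c7 as little → 0xc7fe
  opcode bits[15:11]=0x18: jnz/J
  [10:0] imm=2046 (s11→-2) = -2
  target = base 0xd3ae + off 0x06 + 2 + imm -2 = 0xd3b4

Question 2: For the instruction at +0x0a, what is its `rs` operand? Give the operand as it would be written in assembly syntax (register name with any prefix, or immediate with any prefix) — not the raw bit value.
off 0x0a: read 80 cc as little → 0xcc80
  opcode bits[15:11]=0x19: minus/RR
  rd: (w>>9)&0x3=0x2 → %r2
  rs: (w>>7)&0x3=0x1 → %r1

%r1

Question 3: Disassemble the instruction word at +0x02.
+0x02: 72 72 ⇒ word 0x7272 (little)
  opcode bits[15:11]=0xe: sbi/RI
  rd: (w>>9)&0x3=0x1 → %r1
  imm: (w>>0)&0x1ff=0x72 → 114

sbi 114, %r1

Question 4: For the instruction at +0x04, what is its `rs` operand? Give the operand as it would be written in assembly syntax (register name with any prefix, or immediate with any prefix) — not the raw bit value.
+0x04: 00 cf ⇒ word 0xcf00 (little)
  top 5b → 0x19 → minus [RR]
  rd: (w>>9)&0x3=0x3 → %r3
  rs: (w>>7)&0x3=0x2 → %r2

%r2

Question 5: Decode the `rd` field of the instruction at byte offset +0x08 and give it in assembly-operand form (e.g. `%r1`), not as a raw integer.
off 0x08: read 00 cd as little → 0xcd00
  op=0xcd00>>11=0x19 ⇒ minus (RR)
  rd: (w>>9)&0x3=0x2 → %r2
  rs: (w>>7)&0x3=0x2 → %r2

%r2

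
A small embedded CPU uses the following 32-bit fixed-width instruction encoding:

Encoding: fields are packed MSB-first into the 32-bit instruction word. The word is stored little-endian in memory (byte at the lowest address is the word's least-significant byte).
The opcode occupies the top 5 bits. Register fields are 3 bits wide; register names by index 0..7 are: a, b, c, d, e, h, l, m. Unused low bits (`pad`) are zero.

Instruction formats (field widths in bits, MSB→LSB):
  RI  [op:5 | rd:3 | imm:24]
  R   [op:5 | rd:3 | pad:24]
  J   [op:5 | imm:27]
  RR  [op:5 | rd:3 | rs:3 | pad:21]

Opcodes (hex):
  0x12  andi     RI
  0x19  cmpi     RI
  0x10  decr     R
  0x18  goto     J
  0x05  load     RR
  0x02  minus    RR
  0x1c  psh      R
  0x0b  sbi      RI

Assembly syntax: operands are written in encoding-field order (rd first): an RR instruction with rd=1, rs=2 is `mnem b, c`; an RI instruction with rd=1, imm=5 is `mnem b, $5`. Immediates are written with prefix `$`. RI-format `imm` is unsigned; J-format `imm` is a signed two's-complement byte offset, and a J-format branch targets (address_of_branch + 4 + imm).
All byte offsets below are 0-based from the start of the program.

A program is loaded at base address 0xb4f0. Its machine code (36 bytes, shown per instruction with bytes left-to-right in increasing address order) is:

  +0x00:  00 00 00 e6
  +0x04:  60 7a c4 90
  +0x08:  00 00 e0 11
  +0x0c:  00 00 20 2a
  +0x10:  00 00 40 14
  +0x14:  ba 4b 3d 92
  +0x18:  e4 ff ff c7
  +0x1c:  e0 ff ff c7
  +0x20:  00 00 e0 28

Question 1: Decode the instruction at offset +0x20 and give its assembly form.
[20] 00 00 e0 28 → 0x28e00000
  op=0x28e00000>>27=0x5 ⇒ load (RR)
  rd: (w>>24)&0x7=0x0 → a
  rs: (w>>21)&0x7=0x7 → m

load a, m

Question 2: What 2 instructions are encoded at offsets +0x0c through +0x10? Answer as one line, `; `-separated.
load c, b; minus e, c

@+0c  little-endian(00 00 20 2a) = 0x2a200000
  opcode bits[31:27]=0x5: load/RR
  rd: (w>>24)&0x7=0x2 → c
  rs: (w>>21)&0x7=0x1 → b
@+10  little-endian(00 00 40 14) = 0x14400000
  opcode bits[31:27]=0x2: minus/RR
  rd: (w>>24)&0x7=0x4 → e
  rs: (w>>21)&0x7=0x2 → c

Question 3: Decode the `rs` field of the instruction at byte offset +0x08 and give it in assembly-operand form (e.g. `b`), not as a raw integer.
m

[08] 00 00 e0 11 → 0x11e00000
  opcode bits[31:27]=0x2: minus/RR
  [26:24] rd=1 = b
  [23:21] rs=7 = m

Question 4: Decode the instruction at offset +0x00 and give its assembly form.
psh l

@+00  little-endian(00 00 00 e6) = 0xe6000000
  opcode bits[31:27]=0x1c: psh/R
  rd@[26:24]=0x6 ⇒ l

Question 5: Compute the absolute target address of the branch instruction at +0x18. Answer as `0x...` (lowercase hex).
@+18  little-endian(e4 ff ff c7) = 0xc7ffffe4
  opcode bits[31:27]=0x18: goto/J
  imm@[26:0]=0x7ffffe4 (s27→-28) ⇒ $-28
  target = base 0xb4f0 + off 0x18 + 4 + imm -28 = 0xb4f0

0xb4f0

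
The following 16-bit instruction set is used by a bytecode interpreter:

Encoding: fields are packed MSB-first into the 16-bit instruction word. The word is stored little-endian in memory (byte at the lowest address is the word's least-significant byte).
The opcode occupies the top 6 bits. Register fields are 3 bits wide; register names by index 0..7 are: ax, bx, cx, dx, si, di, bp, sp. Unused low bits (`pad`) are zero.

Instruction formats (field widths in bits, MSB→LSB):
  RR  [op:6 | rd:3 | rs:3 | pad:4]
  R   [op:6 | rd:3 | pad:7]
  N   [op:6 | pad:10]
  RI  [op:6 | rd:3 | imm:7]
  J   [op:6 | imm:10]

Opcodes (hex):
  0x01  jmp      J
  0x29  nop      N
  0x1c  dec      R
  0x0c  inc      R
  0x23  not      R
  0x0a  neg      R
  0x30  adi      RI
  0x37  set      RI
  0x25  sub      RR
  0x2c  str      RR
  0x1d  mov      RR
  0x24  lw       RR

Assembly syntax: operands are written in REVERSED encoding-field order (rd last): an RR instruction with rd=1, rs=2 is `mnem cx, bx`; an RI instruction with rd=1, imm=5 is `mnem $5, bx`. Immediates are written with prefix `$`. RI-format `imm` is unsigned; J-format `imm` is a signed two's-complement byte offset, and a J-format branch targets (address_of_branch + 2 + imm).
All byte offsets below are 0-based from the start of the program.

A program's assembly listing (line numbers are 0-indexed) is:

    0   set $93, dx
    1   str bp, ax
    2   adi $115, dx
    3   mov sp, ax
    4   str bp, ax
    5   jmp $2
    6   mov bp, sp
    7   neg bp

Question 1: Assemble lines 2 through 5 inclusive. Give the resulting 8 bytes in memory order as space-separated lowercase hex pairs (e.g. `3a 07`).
line 2 (adi): pack op=0x30:6|rd=3:3|imm=115:7 = 0xc1f3; little→ f3 c1
line 3 (mov): pack op=0x1d:6|rd=0:3|rs=7:3|pad=0:4 = 0x7470; little→ 70 74
line 4 (str): pack op=0x2c:6|rd=0:3|rs=6:3|pad=0:4 = 0xb060; little→ 60 b0
line 5 (jmp): pack op=0x1:6|imm=2:10 = 0x0402; little→ 02 04

f3 c1 70 74 60 b0 02 04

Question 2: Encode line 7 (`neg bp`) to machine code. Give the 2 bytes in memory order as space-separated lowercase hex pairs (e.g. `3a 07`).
L7: neg op=0xa:6|rd=6:3|pad=0:7 ⇒ 0x2b00 ⇒ little 00 2b

00 2b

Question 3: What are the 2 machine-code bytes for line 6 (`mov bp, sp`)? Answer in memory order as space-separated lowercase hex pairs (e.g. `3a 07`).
e0 77

6. mov fields op=0x1d:6|rd=7:3|rs=6:3|pad=0:4 → word 77e0h → e0 77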